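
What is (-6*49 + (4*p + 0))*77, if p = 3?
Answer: -21714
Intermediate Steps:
(-6*49 + (4*p + 0))*77 = (-6*49 + (4*3 + 0))*77 = (-294 + (12 + 0))*77 = (-294 + 12)*77 = -282*77 = -21714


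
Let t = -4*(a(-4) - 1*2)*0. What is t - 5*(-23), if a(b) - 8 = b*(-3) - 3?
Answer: 115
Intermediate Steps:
a(b) = 5 - 3*b (a(b) = 8 + (b*(-3) - 3) = 8 + (-3*b - 3) = 8 + (-3 - 3*b) = 5 - 3*b)
t = 0 (t = -4*((5 - 3*(-4)) - 1*2)*0 = -4*((5 + 12) - 2)*0 = -4*(17 - 2)*0 = -4*15*0 = -60*0 = 0)
t - 5*(-23) = 0 - 5*(-23) = 0 - 1*(-115) = 0 + 115 = 115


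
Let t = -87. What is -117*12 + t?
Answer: -1491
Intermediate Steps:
-117*12 + t = -117*12 - 87 = -1404 - 87 = -1491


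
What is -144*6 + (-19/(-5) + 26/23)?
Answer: -98793/115 ≈ -859.07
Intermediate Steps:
-144*6 + (-19/(-5) + 26/23) = -864 + (-19*(-1/5) + 26*(1/23)) = -864 + (19/5 + 26/23) = -864 + 567/115 = -98793/115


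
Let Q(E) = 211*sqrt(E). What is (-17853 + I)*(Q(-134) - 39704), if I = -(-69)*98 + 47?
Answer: 438490976 - 2330284*I*sqrt(134) ≈ 4.3849e+8 - 2.6975e+7*I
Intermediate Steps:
I = 6809 (I = -69*(-98) + 47 = 6762 + 47 = 6809)
(-17853 + I)*(Q(-134) - 39704) = (-17853 + 6809)*(211*sqrt(-134) - 39704) = -11044*(211*(I*sqrt(134)) - 39704) = -11044*(211*I*sqrt(134) - 39704) = -11044*(-39704 + 211*I*sqrt(134)) = 438490976 - 2330284*I*sqrt(134)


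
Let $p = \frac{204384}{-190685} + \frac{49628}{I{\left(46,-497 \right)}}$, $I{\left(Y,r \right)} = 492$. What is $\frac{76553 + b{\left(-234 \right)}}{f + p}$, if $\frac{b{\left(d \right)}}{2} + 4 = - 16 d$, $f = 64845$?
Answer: $\frac{1970931410415}{1523231855038} \approx 1.2939$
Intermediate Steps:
$b{\left(d \right)} = -8 - 32 d$ ($b{\left(d \right)} = -8 + 2 \left(- 16 d\right) = -8 - 32 d$)
$p = \frac{2340689563}{23454255}$ ($p = \frac{204384}{-190685} + \frac{49628}{492} = 204384 \left(- \frac{1}{190685}\right) + 49628 \cdot \frac{1}{492} = - \frac{204384}{190685} + \frac{12407}{123} = \frac{2340689563}{23454255} \approx 99.798$)
$\frac{76553 + b{\left(-234 \right)}}{f + p} = \frac{76553 - -7480}{64845 + \frac{2340689563}{23454255}} = \frac{76553 + \left(-8 + 7488\right)}{\frac{1523231855038}{23454255}} = \left(76553 + 7480\right) \frac{23454255}{1523231855038} = 84033 \cdot \frac{23454255}{1523231855038} = \frac{1970931410415}{1523231855038}$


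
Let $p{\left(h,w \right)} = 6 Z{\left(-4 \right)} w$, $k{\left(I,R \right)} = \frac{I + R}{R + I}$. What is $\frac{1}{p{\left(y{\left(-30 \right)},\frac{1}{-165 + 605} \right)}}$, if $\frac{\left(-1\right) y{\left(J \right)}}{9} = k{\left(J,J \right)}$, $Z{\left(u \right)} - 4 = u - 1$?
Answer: $- \frac{220}{3} \approx -73.333$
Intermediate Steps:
$Z{\left(u \right)} = 3 + u$ ($Z{\left(u \right)} = 4 + \left(u - 1\right) = 4 + \left(-1 + u\right) = 3 + u$)
$k{\left(I,R \right)} = 1$ ($k{\left(I,R \right)} = \frac{I + R}{I + R} = 1$)
$y{\left(J \right)} = -9$ ($y{\left(J \right)} = \left(-9\right) 1 = -9$)
$p{\left(h,w \right)} = - 6 w$ ($p{\left(h,w \right)} = 6 \left(3 - 4\right) w = 6 \left(-1\right) w = - 6 w$)
$\frac{1}{p{\left(y{\left(-30 \right)},\frac{1}{-165 + 605} \right)}} = \frac{1}{\left(-6\right) \frac{1}{-165 + 605}} = \frac{1}{\left(-6\right) \frac{1}{440}} = \frac{1}{- \frac{3}{220}} = - \frac{220}{3}$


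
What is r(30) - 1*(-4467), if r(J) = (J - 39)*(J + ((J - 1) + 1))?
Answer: 3927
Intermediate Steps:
r(J) = 2*J*(-39 + J) (r(J) = (-39 + J)*(J + ((-1 + J) + 1)) = (-39 + J)*(J + J) = (-39 + J)*(2*J) = 2*J*(-39 + J))
r(30) - 1*(-4467) = 2*30*(-39 + 30) - 1*(-4467) = 2*30*(-9) + 4467 = -540 + 4467 = 3927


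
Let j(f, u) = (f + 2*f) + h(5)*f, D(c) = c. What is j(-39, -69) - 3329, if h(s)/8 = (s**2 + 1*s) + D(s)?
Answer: -14366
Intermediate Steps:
h(s) = 8*s**2 + 16*s (h(s) = 8*((s**2 + 1*s) + s) = 8*((s**2 + s) + s) = 8*((s + s**2) + s) = 8*(s**2 + 2*s) = 8*s**2 + 16*s)
j(f, u) = 283*f (j(f, u) = (f + 2*f) + (8*5*(2 + 5))*f = 3*f + (8*5*7)*f = 3*f + 280*f = 283*f)
j(-39, -69) - 3329 = 283*(-39) - 3329 = -11037 - 3329 = -14366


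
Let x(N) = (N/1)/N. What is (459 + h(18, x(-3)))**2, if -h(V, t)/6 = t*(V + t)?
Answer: 119025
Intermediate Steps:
x(N) = 1 (x(N) = (N*1)/N = N/N = 1)
h(V, t) = -6*t*(V + t)
(459 + h(18, x(-3)))**2 = (459 - 6*1*(18 + 1))**2 = (459 - 6*1*19)**2 = (459 - 114)**2 = 345**2 = 119025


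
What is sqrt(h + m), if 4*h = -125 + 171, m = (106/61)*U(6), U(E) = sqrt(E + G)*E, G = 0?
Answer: sqrt(171166 + 155184*sqrt(6))/122 ≈ 6.0860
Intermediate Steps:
U(E) = E**(3/2) (U(E) = sqrt(E + 0)*E = sqrt(E)*E = E**(3/2))
m = 636*sqrt(6)/61 (m = (106/61)*6**(3/2) = (106*(1/61))*(6*sqrt(6)) = 106*(6*sqrt(6))/61 = 636*sqrt(6)/61 ≈ 25.539)
h = 23/2 (h = (-125 + 171)/4 = (1/4)*46 = 23/2 ≈ 11.500)
sqrt(h + m) = sqrt(23/2 + 636*sqrt(6)/61)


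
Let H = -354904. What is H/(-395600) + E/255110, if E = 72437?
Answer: 744972729/630759475 ≈ 1.1811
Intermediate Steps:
H/(-395600) + E/255110 = -354904/(-395600) + 72437/255110 = -354904*(-1/395600) + 72437*(1/255110) = 44363/49450 + 72437/255110 = 744972729/630759475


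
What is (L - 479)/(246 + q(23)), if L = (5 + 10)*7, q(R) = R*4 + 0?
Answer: -187/169 ≈ -1.1065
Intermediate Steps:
q(R) = 4*R (q(R) = 4*R + 0 = 4*R)
L = 105 (L = 15*7 = 105)
(L - 479)/(246 + q(23)) = (105 - 479)/(246 + 4*23) = -374/(246 + 92) = -374/338 = -374*1/338 = -187/169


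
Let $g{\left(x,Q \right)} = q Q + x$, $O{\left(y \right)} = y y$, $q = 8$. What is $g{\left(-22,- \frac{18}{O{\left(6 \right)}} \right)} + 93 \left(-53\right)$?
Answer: $-4955$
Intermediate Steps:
$O{\left(y \right)} = y^{2}$
$g{\left(x,Q \right)} = x + 8 Q$ ($g{\left(x,Q \right)} = 8 Q + x = x + 8 Q$)
$g{\left(-22,- \frac{18}{O{\left(6 \right)}} \right)} + 93 \left(-53\right) = \left(-22 + 8 \left(- \frac{18}{6^{2}}\right)\right) + 93 \left(-53\right) = \left(-22 + 8 \left(- \frac{18}{36}\right)\right) - 4929 = \left(-22 + 8 \left(\left(-18\right) \frac{1}{36}\right)\right) - 4929 = \left(-22 + 8 \left(- \frac{1}{2}\right)\right) - 4929 = \left(-22 - 4\right) - 4929 = -26 - 4929 = -4955$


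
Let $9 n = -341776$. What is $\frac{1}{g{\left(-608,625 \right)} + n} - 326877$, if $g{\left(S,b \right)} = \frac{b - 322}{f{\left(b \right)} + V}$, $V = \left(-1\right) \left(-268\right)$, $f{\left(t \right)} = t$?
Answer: $- \frac{99763919816394}{305203241} \approx -3.2688 \cdot 10^{5}$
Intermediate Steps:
$n = - \frac{341776}{9}$ ($n = \frac{1}{9} \left(-341776\right) = - \frac{341776}{9} \approx -37975.0$)
$V = 268$
$g{\left(S,b \right)} = \frac{-322 + b}{268 + b}$ ($g{\left(S,b \right)} = \frac{b - 322}{b + 268} = \frac{-322 + b}{268 + b}$)
$\frac{1}{g{\left(-608,625 \right)} + n} - 326877 = \frac{1}{\frac{-322 + 625}{268 + 625} - \frac{341776}{9}} - 326877 = \frac{1}{\frac{1}{893} \cdot 303 - \frac{341776}{9}} - 326877 = \frac{1}{\frac{303}{893} - \frac{341776}{9}} - 326877 = \frac{1}{- \frac{305203241}{8037}} - 326877 = - \frac{8037}{305203241} - 326877 = - \frac{99763919816394}{305203241}$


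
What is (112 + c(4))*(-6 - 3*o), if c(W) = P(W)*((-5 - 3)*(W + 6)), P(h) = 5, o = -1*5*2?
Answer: -6912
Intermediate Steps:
o = -10 (o = -5*2 = -10)
c(W) = -240 - 40*W (c(W) = 5*((-5 - 3)*(W + 6)) = 5*(-8*(6 + W)) = 5*(-48 - 8*W) = -240 - 40*W)
(112 + c(4))*(-6 - 3*o) = (112 + (-240 - 40*4))*(-6 - 3*(-10)) = (112 + (-240 - 160))*(-6 + 30) = (112 - 400)*24 = -288*24 = -6912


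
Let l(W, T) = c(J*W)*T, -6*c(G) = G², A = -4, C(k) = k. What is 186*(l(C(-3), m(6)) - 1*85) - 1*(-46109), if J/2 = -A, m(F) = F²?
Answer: -612517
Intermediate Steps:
J = 8 (J = 2*(-1*(-4)) = 2*4 = 8)
c(G) = -G²/6
l(W, T) = -32*T*W²/3 (l(W, T) = (-64*W²/6)*T = (-32*W²/3)*T = -32*T*W²/3)
186*(l(C(-3), m(6)) - 1*85) - 1*(-46109) = 186*(-32/3*6²*(-3)² - 1*85) - 1*(-46109) = 186*(-32/3*36*9 - 85) + 46109 = 186*(-3456 - 85) + 46109 = 186*(-3541) + 46109 = -658626 + 46109 = -612517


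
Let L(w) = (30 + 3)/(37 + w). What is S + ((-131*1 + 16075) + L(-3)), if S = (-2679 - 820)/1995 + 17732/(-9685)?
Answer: 161114325937/10106670 ≈ 15941.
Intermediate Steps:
L(w) = 33/(37 + w)
S = -1065587/297255 (S = -3499*1/1995 + 17732*(-1/9685) = -3499/1995 - 1364/745 = -1065587/297255 ≈ -3.5848)
S + ((-131*1 + 16075) + L(-3)) = -1065587/297255 + ((-131*1 + 16075) + 33/(37 - 3)) = -1065587/297255 + ((-131 + 16075) + 33/34) = -1065587/297255 + (15944 + 33*(1/34)) = -1065587/297255 + (15944 + 33/34) = -1065587/297255 + 542129/34 = 161114325937/10106670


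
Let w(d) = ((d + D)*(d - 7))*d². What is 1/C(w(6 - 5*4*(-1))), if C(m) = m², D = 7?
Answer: 1/179650517904 ≈ 5.5664e-12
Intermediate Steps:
w(d) = d²*(-7 + d)*(7 + d) (w(d) = ((d + 7)*(d - 7))*d² = ((7 + d)*(-7 + d))*d² = ((-7 + d)*(7 + d))*d² = d²*(-7 + d)*(7 + d))
1/C(w(6 - 5*4*(-1))) = 1/(((6 - 5*4*(-1))²*(-49 + (6 - 5*4*(-1))²))²) = 1/(((6 - 20*(-1))²*(-49 + (6 - 20*(-1))²))²) = 1/(((6 - 1*(-20))²*(-49 + (6 - 1*(-20))²))²) = 1/(((6 + 20)²*(-49 + (6 + 20)²))²) = 1/((26²*(-49 + 26²))²) = 1/((676*(-49 + 676))²) = 1/((676*627)²) = 1/(423852²) = 1/179650517904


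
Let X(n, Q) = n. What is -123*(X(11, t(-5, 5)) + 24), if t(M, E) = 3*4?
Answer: -4305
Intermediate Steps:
t(M, E) = 12
-123*(X(11, t(-5, 5)) + 24) = -123*(11 + 24) = -123*35 = -4305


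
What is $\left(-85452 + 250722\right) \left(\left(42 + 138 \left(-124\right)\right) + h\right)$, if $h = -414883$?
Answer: $-71388872310$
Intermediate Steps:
$\left(-85452 + 250722\right) \left(\left(42 + 138 \left(-124\right)\right) + h\right) = \left(-85452 + 250722\right) \left(\left(42 + 138 \left(-124\right)\right) - 414883\right) = 165270 \left(\left(42 - 17112\right) - 414883\right) = 165270 \left(-17070 - 414883\right) = 165270 \left(-431953\right) = -71388872310$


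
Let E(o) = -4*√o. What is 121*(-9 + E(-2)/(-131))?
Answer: -1089 + 484*I*√2/131 ≈ -1089.0 + 5.225*I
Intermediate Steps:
121*(-9 + E(-2)/(-131)) = 121*(-9 - 4*I*√2/(-131)) = 121*(-9 - 4*I*√2*(-1/131)) = 121*(-9 + 4*I*√2/131) = -1089 + 484*I*√2/131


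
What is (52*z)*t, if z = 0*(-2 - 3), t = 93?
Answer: 0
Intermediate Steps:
z = 0 (z = 0*(-5) = 0)
(52*z)*t = (52*0)*93 = 0*93 = 0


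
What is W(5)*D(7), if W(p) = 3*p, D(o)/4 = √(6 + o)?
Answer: 60*√13 ≈ 216.33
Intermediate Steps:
D(o) = 4*√(6 + o)
W(5)*D(7) = (3*5)*(4*√(6 + 7)) = 15*(4*√13) = 60*√13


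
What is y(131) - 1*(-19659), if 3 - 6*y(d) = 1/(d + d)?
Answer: 30904733/1572 ≈ 19660.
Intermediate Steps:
y(d) = 1/2 - 1/(12*d) (y(d) = 1/2 - 1/(6*(d + d)) = 1/2 - 1/(2*d)/6 = 1/2 - 1/(12*d))
y(131) - 1*(-19659) = (1/12)*(-1 + 6*131)/131 - 1*(-19659) = (1/12)*(1/131)*(-1 + 786) + 19659 = (1/12)*(1/131)*785 + 19659 = 785/1572 + 19659 = 30904733/1572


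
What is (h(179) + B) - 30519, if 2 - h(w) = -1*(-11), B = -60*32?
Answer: -32448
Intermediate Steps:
B = -1920
h(w) = -9 (h(w) = 2 - (-1)*(-11) = 2 - 1*11 = 2 - 11 = -9)
(h(179) + B) - 30519 = (-9 - 1920) - 30519 = -1929 - 30519 = -32448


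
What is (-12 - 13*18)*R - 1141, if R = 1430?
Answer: -352921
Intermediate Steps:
(-12 - 13*18)*R - 1141 = (-12 - 13*18)*1430 - 1141 = (-12 - 234)*1430 - 1141 = -246*1430 - 1141 = -351780 - 1141 = -352921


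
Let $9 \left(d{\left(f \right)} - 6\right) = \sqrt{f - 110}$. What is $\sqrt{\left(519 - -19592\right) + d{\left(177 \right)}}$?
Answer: $\frac{\sqrt{181053 + \sqrt{67}}}{3} \approx 141.84$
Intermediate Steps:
$d{\left(f \right)} = 6 + \frac{\sqrt{-110 + f}}{9}$ ($d{\left(f \right)} = 6 + \frac{\sqrt{f - 110}}{9} = 6 + \frac{\sqrt{-110 + f}}{9}$)
$\sqrt{\left(519 - -19592\right) + d{\left(177 \right)}} = \sqrt{\left(519 - -19592\right) + \left(6 + \frac{\sqrt{-110 + 177}}{9}\right)} = \sqrt{\left(519 + 19592\right) + \left(6 + \frac{\sqrt{67}}{9}\right)} = \sqrt{20111 + \left(6 + \frac{\sqrt{67}}{9}\right)} = \sqrt{20117 + \frac{\sqrt{67}}{9}}$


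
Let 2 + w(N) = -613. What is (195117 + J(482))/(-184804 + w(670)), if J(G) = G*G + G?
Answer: -427923/185419 ≈ -2.3079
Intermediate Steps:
J(G) = G + G² (J(G) = G² + G = G + G²)
w(N) = -615 (w(N) = -2 - 613 = -615)
(195117 + J(482))/(-184804 + w(670)) = (195117 + 482*(1 + 482))/(-184804 - 615) = (195117 + 482*483)/(-185419) = (195117 + 232806)*(-1/185419) = 427923*(-1/185419) = -427923/185419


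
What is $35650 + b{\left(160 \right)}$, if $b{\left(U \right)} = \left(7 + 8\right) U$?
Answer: $38050$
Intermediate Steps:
$b{\left(U \right)} = 15 U$
$35650 + b{\left(160 \right)} = 35650 + 15 \cdot 160 = 35650 + 2400 = 38050$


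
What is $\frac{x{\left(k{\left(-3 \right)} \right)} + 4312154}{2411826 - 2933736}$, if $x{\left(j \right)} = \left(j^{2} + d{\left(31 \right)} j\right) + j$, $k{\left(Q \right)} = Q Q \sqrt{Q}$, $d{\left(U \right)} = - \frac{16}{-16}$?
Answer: $- \frac{4311911}{521910} - \frac{i \sqrt{3}}{28995} \approx -8.2618 - 5.9736 \cdot 10^{-5} i$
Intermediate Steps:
$d{\left(U \right)} = 1$ ($d{\left(U \right)} = \left(-16\right) \left(- \frac{1}{16}\right) = 1$)
$k{\left(Q \right)} = Q^{\frac{5}{2}}$ ($k{\left(Q \right)} = Q^{2} \sqrt{Q} = Q^{\frac{5}{2}}$)
$x{\left(j \right)} = j^{2} + 2 j$ ($x{\left(j \right)} = \left(j^{2} + 1 j\right) + j = \left(j^{2} + j\right) + j = \left(j + j^{2}\right) + j = j^{2} + 2 j$)
$\frac{x{\left(k{\left(-3 \right)} \right)} + 4312154}{2411826 - 2933736} = \frac{\left(-3\right)^{\frac{5}{2}} \left(2 + \left(-3\right)^{\frac{5}{2}}\right) + 4312154}{2411826 - 2933736} = \frac{9 i \sqrt{3} \left(2 + 9 i \sqrt{3}\right) + 4312154}{-521910} = \left(9 i \sqrt{3} \left(2 + 9 i \sqrt{3}\right) + 4312154\right) \left(- \frac{1}{521910}\right) = \left(4312154 + 9 i \sqrt{3} \left(2 + 9 i \sqrt{3}\right)\right) \left(- \frac{1}{521910}\right) = - \frac{2156077}{260955} - \frac{i \sqrt{3} \left(2 + 9 i \sqrt{3}\right)}{57990}$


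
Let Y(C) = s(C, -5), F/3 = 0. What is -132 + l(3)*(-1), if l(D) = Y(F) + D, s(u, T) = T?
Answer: -130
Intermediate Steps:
F = 0 (F = 3*0 = 0)
Y(C) = -5
l(D) = -5 + D
-132 + l(3)*(-1) = -132 + (-5 + 3)*(-1) = -132 - 2*(-1) = -132 + 2 = -130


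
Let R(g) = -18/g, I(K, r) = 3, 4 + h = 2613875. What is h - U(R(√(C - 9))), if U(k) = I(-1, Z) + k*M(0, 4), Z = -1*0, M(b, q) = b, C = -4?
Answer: 2613868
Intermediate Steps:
h = 2613871 (h = -4 + 2613875 = 2613871)
Z = 0
U(k) = 3 (U(k) = 3 + k*0 = 3 + 0 = 3)
h - U(R(√(C - 9))) = 2613871 - 1*3 = 2613871 - 3 = 2613868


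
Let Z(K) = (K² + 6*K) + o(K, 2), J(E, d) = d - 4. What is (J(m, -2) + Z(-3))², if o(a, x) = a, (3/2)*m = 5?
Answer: 324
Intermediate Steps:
m = 10/3 (m = (⅔)*5 = 10/3 ≈ 3.3333)
J(E, d) = -4 + d
Z(K) = K² + 7*K (Z(K) = (K² + 6*K) + K = K² + 7*K)
(J(m, -2) + Z(-3))² = ((-4 - 2) - 3*(7 - 3))² = (-6 - 3*4)² = (-6 - 12)² = (-18)² = 324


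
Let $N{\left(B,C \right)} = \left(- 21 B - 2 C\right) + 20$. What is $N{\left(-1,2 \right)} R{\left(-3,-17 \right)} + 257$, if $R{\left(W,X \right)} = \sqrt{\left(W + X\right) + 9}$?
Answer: $257 + 37 i \sqrt{11} \approx 257.0 + 122.72 i$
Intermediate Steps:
$N{\left(B,C \right)} = 20 - 21 B - 2 C$
$R{\left(W,X \right)} = \sqrt{9 + W + X}$
$N{\left(-1,2 \right)} R{\left(-3,-17 \right)} + 257 = \left(20 - -21 - 4\right) \sqrt{9 - 3 - 17} + 257 = \left(20 + 21 - 4\right) \sqrt{-11} + 257 = 37 i \sqrt{11} + 257 = 257 + 37 i \sqrt{11}$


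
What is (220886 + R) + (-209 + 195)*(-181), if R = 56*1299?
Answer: 296164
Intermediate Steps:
R = 72744
(220886 + R) + (-209 + 195)*(-181) = (220886 + 72744) + (-209 + 195)*(-181) = 293630 - 14*(-181) = 293630 + 2534 = 296164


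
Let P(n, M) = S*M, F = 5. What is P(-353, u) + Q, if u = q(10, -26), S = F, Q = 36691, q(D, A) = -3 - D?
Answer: 36626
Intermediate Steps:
S = 5
u = -13 (u = -3 - 1*10 = -3 - 10 = -13)
P(n, M) = 5*M
P(-353, u) + Q = 5*(-13) + 36691 = -65 + 36691 = 36626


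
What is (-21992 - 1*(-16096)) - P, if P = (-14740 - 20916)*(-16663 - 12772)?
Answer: -1049540256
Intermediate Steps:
P = 1049534360 (P = -35656*(-29435) = 1049534360)
(-21992 - 1*(-16096)) - P = (-21992 - 1*(-16096)) - 1*1049534360 = (-21992 + 16096) - 1049534360 = -5896 - 1049534360 = -1049540256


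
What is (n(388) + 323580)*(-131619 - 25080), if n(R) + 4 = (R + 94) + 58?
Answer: -50788653084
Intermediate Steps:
n(R) = 148 + R (n(R) = -4 + ((R + 94) + 58) = -4 + ((94 + R) + 58) = -4 + (152 + R) = 148 + R)
(n(388) + 323580)*(-131619 - 25080) = ((148 + 388) + 323580)*(-131619 - 25080) = (536 + 323580)*(-156699) = 324116*(-156699) = -50788653084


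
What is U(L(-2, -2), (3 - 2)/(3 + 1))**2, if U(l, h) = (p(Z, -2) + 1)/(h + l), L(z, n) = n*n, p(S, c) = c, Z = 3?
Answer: 16/289 ≈ 0.055363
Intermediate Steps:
L(z, n) = n**2
U(l, h) = -1/(h + l) (U(l, h) = (-2 + 1)/(h + l) = -1/(h + l))
U(L(-2, -2), (3 - 2)/(3 + 1))**2 = (-1/((3 - 2)/(3 + 1) + (-2)**2))**2 = (-1/(1/4 + 4))**2 = (-1/17/4)**2 = (-1*4/17)**2 = (-4/17)**2 = 16/289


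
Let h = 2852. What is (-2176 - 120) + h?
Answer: 556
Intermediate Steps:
(-2176 - 120) + h = (-2176 - 120) + 2852 = -2296 + 2852 = 556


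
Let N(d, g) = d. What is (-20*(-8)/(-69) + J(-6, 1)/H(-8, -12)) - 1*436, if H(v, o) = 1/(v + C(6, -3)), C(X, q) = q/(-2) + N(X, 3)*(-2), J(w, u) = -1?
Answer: -57935/138 ≈ -419.82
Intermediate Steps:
C(X, q) = -2*X - q/2 (C(X, q) = q/(-2) + X*(-2) = q*(-½) - 2*X = -q/2 - 2*X = -2*X - q/2)
H(v, o) = 1/(-21/2 + v) (H(v, o) = 1/(v + (-2*6 - ½*(-3))) = 1/(v + (-12 + 3/2)) = 1/(v - 21/2) = 1/(-21/2 + v))
(-20*(-8)/(-69) + J(-6, 1)/H(-8, -12)) - 1*436 = (-20*(-8)/(-69) - 1/(2/(-21 + 2*(-8)))) - 1*436 = (160*(-1/69) - 1/(2/(-21 - 16))) - 436 = (-160/69 - 1/(2/(-37))) - 436 = (-160/69 - 1/(2*(-1/37))) - 436 = (-160/69 - 1/(-2/37)) - 436 = (-160/69 - 1*(-37/2)) - 436 = (-160/69 + 37/2) - 436 = 2233/138 - 436 = -57935/138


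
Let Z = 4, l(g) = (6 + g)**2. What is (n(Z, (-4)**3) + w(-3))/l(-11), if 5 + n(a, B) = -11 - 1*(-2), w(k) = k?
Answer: -17/25 ≈ -0.68000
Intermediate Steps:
n(a, B) = -14 (n(a, B) = -5 + (-11 - 1*(-2)) = -5 + (-11 + 2) = -5 - 9 = -14)
(n(Z, (-4)**3) + w(-3))/l(-11) = (-14 - 3)/((6 - 11)**2) = -17/(-5)**2 = -17/25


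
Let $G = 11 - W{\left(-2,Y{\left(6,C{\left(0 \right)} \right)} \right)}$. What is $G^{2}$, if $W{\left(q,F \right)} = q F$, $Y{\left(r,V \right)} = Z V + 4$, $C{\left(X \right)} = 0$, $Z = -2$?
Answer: $361$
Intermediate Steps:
$Y{\left(r,V \right)} = 4 - 2 V$ ($Y{\left(r,V \right)} = - 2 V + 4 = 4 - 2 V$)
$W{\left(q,F \right)} = F q$
$G = 19$ ($G = 11 - \left(4 - 0\right) \left(-2\right) = 11 - \left(4 + 0\right) \left(-2\right) = 11 - 4 \left(-2\right) = 11 - -8 = 11 + 8 = 19$)
$G^{2} = 19^{2} = 361$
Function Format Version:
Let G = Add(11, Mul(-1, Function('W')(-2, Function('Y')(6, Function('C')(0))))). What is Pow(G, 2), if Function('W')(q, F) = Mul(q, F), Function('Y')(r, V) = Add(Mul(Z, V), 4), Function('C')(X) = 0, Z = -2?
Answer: 361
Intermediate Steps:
Function('Y')(r, V) = Add(4, Mul(-2, V)) (Function('Y')(r, V) = Add(Mul(-2, V), 4) = Add(4, Mul(-2, V)))
Function('W')(q, F) = Mul(F, q)
G = 19 (G = Add(11, Mul(-1, Mul(Add(4, Mul(-2, 0)), -2))) = Add(11, Mul(-1, Mul(Add(4, 0), -2))) = Add(11, Mul(-1, Mul(4, -2))) = Add(11, Mul(-1, -8)) = Add(11, 8) = 19)
Pow(G, 2) = Pow(19, 2) = 361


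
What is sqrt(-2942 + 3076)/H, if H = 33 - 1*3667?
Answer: -sqrt(134)/3634 ≈ -0.0031854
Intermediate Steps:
H = -3634 (H = 33 - 3667 = -3634)
sqrt(-2942 + 3076)/H = sqrt(-2942 + 3076)/(-3634) = sqrt(134)*(-1/3634) = -sqrt(134)/3634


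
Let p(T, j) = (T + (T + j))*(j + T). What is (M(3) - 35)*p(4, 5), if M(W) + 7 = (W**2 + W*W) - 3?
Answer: -3159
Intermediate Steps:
p(T, j) = (T + j)*(j + 2*T) (p(T, j) = (j + 2*T)*(T + j) = (T + j)*(j + 2*T))
M(W) = -10 + 2*W**2 (M(W) = -7 + ((W**2 + W*W) - 3) = -7 + ((W**2 + W**2) - 3) = -7 + (2*W**2 - 3) = -7 + (-3 + 2*W**2) = -10 + 2*W**2)
(M(3) - 35)*p(4, 5) = ((-10 + 2*3**2) - 35)*(5**2 + 2*4**2 + 3*4*5) = ((-10 + 2*9) - 35)*(25 + 2*16 + 60) = ((-10 + 18) - 35)*(25 + 32 + 60) = (8 - 35)*117 = -27*117 = -3159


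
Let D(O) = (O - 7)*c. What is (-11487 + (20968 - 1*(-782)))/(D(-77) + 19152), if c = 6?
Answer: 3421/6216 ≈ 0.55035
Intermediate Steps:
D(O) = -42 + 6*O (D(O) = (O - 7)*6 = (-7 + O)*6 = -42 + 6*O)
(-11487 + (20968 - 1*(-782)))/(D(-77) + 19152) = (-11487 + (20968 - 1*(-782)))/((-42 + 6*(-77)) + 19152) = (-11487 + (20968 + 782))/((-42 - 462) + 19152) = (-11487 + 21750)/(-504 + 19152) = 10263/18648 = 10263*(1/18648) = 3421/6216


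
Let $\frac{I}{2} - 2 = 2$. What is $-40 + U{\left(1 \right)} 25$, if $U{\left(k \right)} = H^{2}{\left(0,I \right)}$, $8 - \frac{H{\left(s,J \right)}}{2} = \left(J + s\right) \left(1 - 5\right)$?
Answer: $159960$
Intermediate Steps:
$I = 8$ ($I = 4 + 2 \cdot 2 = 4 + 4 = 8$)
$H{\left(s,J \right)} = 16 + 8 J + 8 s$ ($H{\left(s,J \right)} = 16 - 2 \left(J + s\right) \left(1 - 5\right) = 16 - 2 \left(J + s\right) \left(-4\right) = 16 - 2 \left(- 4 J - 4 s\right) = 16 + \left(8 J + 8 s\right) = 16 + 8 J + 8 s$)
$U{\left(k \right)} = 6400$ ($U{\left(k \right)} = \left(16 + 8 \cdot 8 + 8 \cdot 0\right)^{2} = \left(16 + 64 + 0\right)^{2} = 80^{2} = 6400$)
$-40 + U{\left(1 \right)} 25 = -40 + 6400 \cdot 25 = -40 + 160000 = 159960$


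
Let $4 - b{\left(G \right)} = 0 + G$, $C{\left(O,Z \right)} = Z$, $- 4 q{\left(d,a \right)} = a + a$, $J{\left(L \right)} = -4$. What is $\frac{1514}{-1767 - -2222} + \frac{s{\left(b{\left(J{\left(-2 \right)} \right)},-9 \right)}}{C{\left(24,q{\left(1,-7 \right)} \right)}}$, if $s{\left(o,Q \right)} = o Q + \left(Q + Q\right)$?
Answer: $- \frac{10186}{455} \approx -22.387$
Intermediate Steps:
$q{\left(d,a \right)} = - \frac{a}{2}$ ($q{\left(d,a \right)} = - \frac{a + a}{4} = - \frac{2 a}{4} = - \frac{a}{2}$)
$b{\left(G \right)} = 4 - G$ ($b{\left(G \right)} = 4 - \left(0 + G\right) = 4 - G$)
$s{\left(o,Q \right)} = 2 Q + Q o$ ($s{\left(o,Q \right)} = Q o + 2 Q = 2 Q + Q o$)
$\frac{1514}{-1767 - -2222} + \frac{s{\left(b{\left(J{\left(-2 \right)} \right)},-9 \right)}}{C{\left(24,q{\left(1,-7 \right)} \right)}} = \frac{1514}{-1767 - -2222} + \frac{\left(-9\right) \left(2 + \left(4 - -4\right)\right)}{\left(- \frac{1}{2}\right) \left(-7\right)} = \frac{1514}{-1767 + 2222} + \frac{\left(-9\right) \left(2 + \left(4 + 4\right)\right)}{\frac{7}{2}} = \frac{1514}{455} + - 9 \left(2 + 8\right) \frac{2}{7} = 1514 \cdot \frac{1}{455} + \left(-9\right) 10 \cdot \frac{2}{7} = \frac{1514}{455} - \frac{180}{7} = - \frac{10186}{455}$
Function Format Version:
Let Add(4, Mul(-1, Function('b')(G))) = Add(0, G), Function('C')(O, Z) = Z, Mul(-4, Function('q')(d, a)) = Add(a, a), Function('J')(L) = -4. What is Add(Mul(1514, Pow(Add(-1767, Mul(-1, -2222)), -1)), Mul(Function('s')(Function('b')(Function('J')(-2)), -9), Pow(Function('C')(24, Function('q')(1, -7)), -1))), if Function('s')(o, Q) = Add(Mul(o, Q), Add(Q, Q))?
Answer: Rational(-10186, 455) ≈ -22.387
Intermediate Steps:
Function('q')(d, a) = Mul(Rational(-1, 2), a) (Function('q')(d, a) = Mul(Rational(-1, 4), Add(a, a)) = Mul(Rational(-1, 4), Mul(2, a)) = Mul(Rational(-1, 2), a))
Function('b')(G) = Add(4, Mul(-1, G)) (Function('b')(G) = Add(4, Mul(-1, Add(0, G))) = Add(4, Mul(-1, G)))
Function('s')(o, Q) = Add(Mul(2, Q), Mul(Q, o)) (Function('s')(o, Q) = Add(Mul(Q, o), Mul(2, Q)) = Add(Mul(2, Q), Mul(Q, o)))
Add(Mul(1514, Pow(Add(-1767, Mul(-1, -2222)), -1)), Mul(Function('s')(Function('b')(Function('J')(-2)), -9), Pow(Function('C')(24, Function('q')(1, -7)), -1))) = Add(Mul(1514, Pow(Add(-1767, Mul(-1, -2222)), -1)), Mul(Mul(-9, Add(2, Add(4, Mul(-1, -4)))), Pow(Mul(Rational(-1, 2), -7), -1))) = Add(Mul(1514, Pow(Add(-1767, 2222), -1)), Mul(Mul(-9, Add(2, Add(4, 4))), Pow(Rational(7, 2), -1))) = Add(Mul(1514, Pow(455, -1)), Mul(Mul(-9, Add(2, 8)), Rational(2, 7))) = Add(Mul(1514, Rational(1, 455)), Mul(Mul(-9, 10), Rational(2, 7))) = Add(Rational(1514, 455), Mul(-90, Rational(2, 7))) = Add(Rational(1514, 455), Rational(-180, 7)) = Rational(-10186, 455)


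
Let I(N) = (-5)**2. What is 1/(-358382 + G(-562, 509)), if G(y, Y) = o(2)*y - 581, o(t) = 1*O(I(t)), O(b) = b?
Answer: -1/373013 ≈ -2.6809e-6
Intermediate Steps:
I(N) = 25
o(t) = 25 (o(t) = 1*25 = 25)
G(y, Y) = -581 + 25*y (G(y, Y) = 25*y - 581 = -581 + 25*y)
1/(-358382 + G(-562, 509)) = 1/(-358382 + (-581 + 25*(-562))) = 1/(-358382 + (-581 - 14050)) = 1/(-358382 - 14631) = 1/(-373013) = -1/373013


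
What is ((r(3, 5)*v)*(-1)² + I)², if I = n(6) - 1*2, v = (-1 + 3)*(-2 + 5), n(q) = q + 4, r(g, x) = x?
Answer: 1444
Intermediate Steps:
n(q) = 4 + q
v = 6 (v = 2*3 = 6)
I = 8 (I = (4 + 6) - 1*2 = 10 - 2 = 8)
((r(3, 5)*v)*(-1)² + I)² = ((5*6)*(-1)² + 8)² = (30*1 + 8)² = (30 + 8)² = 38² = 1444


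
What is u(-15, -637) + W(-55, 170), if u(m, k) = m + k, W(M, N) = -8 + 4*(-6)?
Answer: -684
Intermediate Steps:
W(M, N) = -32 (W(M, N) = -8 - 24 = -32)
u(m, k) = k + m
u(-15, -637) + W(-55, 170) = (-637 - 15) - 32 = -652 - 32 = -684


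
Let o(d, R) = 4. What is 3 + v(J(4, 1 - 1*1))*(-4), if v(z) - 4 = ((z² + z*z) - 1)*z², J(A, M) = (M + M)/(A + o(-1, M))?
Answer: -13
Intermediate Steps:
J(A, M) = 2*M/(4 + A) (J(A, M) = (M + M)/(A + 4) = (2*M)/(4 + A) = 2*M/(4 + A))
v(z) = 4 + z²*(-1 + 2*z²) (v(z) = 4 + ((z² + z*z) - 1)*z² = 4 + ((z² + z²) - 1)*z² = 4 + (2*z² - 1)*z² = 4 + (-1 + 2*z²)*z² = 4 + z²*(-1 + 2*z²))
3 + v(J(4, 1 - 1*1))*(-4) = 3 + (4 - (2*(1 - 1*1)/(4 + 4))² + 2*(2*(1 - 1*1)/(4 + 4))⁴)*(-4) = 3 + (4 - (2*(1 - 1)/8)² + 2*(2*(1 - 1)/8)⁴)*(-4) = 3 + (4 - (2*0*(⅛))² + 2*(2*0*(⅛))⁴)*(-4) = 3 + (4 - 1*0² + 2*0⁴)*(-4) = 3 + (4 - 1*0 + 2*0)*(-4) = 3 + (4 + 0 + 0)*(-4) = 3 + 4*(-4) = 3 - 16 = -13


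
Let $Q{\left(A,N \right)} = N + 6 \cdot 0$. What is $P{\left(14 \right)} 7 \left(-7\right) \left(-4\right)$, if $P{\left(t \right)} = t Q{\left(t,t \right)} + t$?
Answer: $41160$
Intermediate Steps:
$Q{\left(A,N \right)} = N$ ($Q{\left(A,N \right)} = N + 0 = N$)
$P{\left(t \right)} = t + t^{2}$ ($P{\left(t \right)} = t t + t = t^{2} + t = t + t^{2}$)
$P{\left(14 \right)} 7 \left(-7\right) \left(-4\right) = 14 \left(1 + 14\right) 7 \left(-7\right) \left(-4\right) = 14 \cdot 15 \left(\left(-49\right) \left(-4\right)\right) = 210 \cdot 196 = 41160$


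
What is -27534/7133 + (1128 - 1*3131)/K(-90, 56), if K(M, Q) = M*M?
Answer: -237312799/57777300 ≈ -4.1074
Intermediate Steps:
K(M, Q) = M²
-27534/7133 + (1128 - 1*3131)/K(-90, 56) = -27534/7133 + (1128 - 1*3131)/((-90)²) = -27534*1/7133 + (1128 - 3131)/8100 = -27534/7133 - 2003*1/8100 = -27534/7133 - 2003/8100 = -237312799/57777300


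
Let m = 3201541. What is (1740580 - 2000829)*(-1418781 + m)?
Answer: -463961507240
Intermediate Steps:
(1740580 - 2000829)*(-1418781 + m) = (1740580 - 2000829)*(-1418781 + 3201541) = -260249*1782760 = -463961507240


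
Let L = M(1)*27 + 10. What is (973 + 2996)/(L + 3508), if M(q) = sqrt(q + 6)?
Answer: 13962942/12371221 - 107163*sqrt(7)/12371221 ≈ 1.1057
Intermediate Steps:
M(q) = sqrt(6 + q)
L = 10 + 27*sqrt(7) (L = sqrt(6 + 1)*27 + 10 = sqrt(7)*27 + 10 = 27*sqrt(7) + 10 = 10 + 27*sqrt(7) ≈ 81.435)
(973 + 2996)/(L + 3508) = (973 + 2996)/((10 + 27*sqrt(7)) + 3508) = 3969/(3518 + 27*sqrt(7))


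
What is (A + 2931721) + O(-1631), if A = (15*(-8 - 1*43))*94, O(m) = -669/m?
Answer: 4664352410/1631 ≈ 2.8598e+6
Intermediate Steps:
A = -71910 (A = (15*(-8 - 43))*94 = (15*(-51))*94 = -765*94 = -71910)
(A + 2931721) + O(-1631) = (-71910 + 2931721) - 669/(-1631) = 2859811 - 669*(-1/1631) = 2859811 + 669/1631 = 4664352410/1631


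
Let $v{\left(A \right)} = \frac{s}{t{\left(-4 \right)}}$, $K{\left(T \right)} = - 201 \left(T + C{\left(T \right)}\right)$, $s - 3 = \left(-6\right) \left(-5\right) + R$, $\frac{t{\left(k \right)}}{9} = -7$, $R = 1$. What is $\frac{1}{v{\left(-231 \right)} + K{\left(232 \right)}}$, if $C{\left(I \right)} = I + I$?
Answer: $- \frac{63}{8813482} \approx -7.1481 \cdot 10^{-6}$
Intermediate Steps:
$C{\left(I \right)} = 2 I$
$t{\left(k \right)} = -63$ ($t{\left(k \right)} = 9 \left(-7\right) = -63$)
$s = 34$ ($s = 3 + \left(\left(-6\right) \left(-5\right) + 1\right) = 3 + \left(30 + 1\right) = 3 + 31 = 34$)
$K{\left(T \right)} = - 603 T$ ($K{\left(T \right)} = - 201 \left(T + 2 T\right) = - 201 \cdot 3 T = - 603 T$)
$v{\left(A \right)} = - \frac{34}{63}$ ($v{\left(A \right)} = \frac{34}{-63} = 34 \left(- \frac{1}{63}\right) = - \frac{34}{63}$)
$\frac{1}{v{\left(-231 \right)} + K{\left(232 \right)}} = \frac{1}{- \frac{34}{63} - 139896} = \frac{1}{- \frac{8813482}{63}} = - \frac{63}{8813482}$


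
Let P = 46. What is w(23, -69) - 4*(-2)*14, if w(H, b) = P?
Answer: 158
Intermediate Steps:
w(H, b) = 46
w(23, -69) - 4*(-2)*14 = 46 - 4*(-2)*14 = 46 - (-8)*14 = 46 - 1*(-112) = 46 + 112 = 158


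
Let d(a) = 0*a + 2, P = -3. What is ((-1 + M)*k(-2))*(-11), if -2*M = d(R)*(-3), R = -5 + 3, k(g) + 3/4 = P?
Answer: 165/2 ≈ 82.500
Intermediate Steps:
k(g) = -15/4 (k(g) = -3/4 - 3 = -15/4)
R = -2
d(a) = 2 (d(a) = 0 + 2 = 2)
M = 3 (M = -(-3) = -1/2*(-6) = 3)
((-1 + M)*k(-2))*(-11) = ((-1 + 3)*(-15/4))*(-11) = (2*(-15/4))*(-11) = -15/2*(-11) = 165/2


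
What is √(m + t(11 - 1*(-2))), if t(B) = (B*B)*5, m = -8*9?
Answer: √773 ≈ 27.803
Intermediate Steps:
m = -72
t(B) = 5*B² (t(B) = B²*5 = 5*B²)
√(m + t(11 - 1*(-2))) = √(-72 + 5*(11 - 1*(-2))²) = √(-72 + 5*(11 + 2)²) = √(-72 + 5*13²) = √(-72 + 5*169) = √(-72 + 845) = √773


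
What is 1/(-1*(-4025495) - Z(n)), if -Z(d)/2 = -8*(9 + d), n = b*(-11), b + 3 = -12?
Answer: 1/4022711 ≈ 2.4859e-7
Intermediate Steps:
b = -15 (b = -3 - 12 = -15)
n = 165 (n = -15*(-11) = 165)
Z(d) = 144 + 16*d (Z(d) = -(-16)*(9 + d) = -2*(-72 - 8*d) = 144 + 16*d)
1/(-1*(-4025495) - Z(n)) = 1/(-1*(-4025495) - (144 + 16*165)) = 1/(4025495 - (144 + 2640)) = 1/(4025495 - 1*2784) = 1/(4025495 - 2784) = 1/4022711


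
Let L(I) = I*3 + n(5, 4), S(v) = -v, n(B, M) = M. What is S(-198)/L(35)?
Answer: 198/109 ≈ 1.8165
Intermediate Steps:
L(I) = 4 + 3*I (L(I) = I*3 + 4 = 3*I + 4 = 4 + 3*I)
S(-198)/L(35) = (-1*(-198))/(4 + 3*35) = 198/(4 + 105) = 198/109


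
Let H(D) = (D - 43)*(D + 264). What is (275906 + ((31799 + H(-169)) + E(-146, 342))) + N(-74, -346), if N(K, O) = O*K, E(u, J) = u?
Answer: 313023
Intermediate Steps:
N(K, O) = K*O
H(D) = (-43 + D)*(264 + D)
(275906 + ((31799 + H(-169)) + E(-146, 342))) + N(-74, -346) = (275906 + ((31799 + (-11352 + (-169)**2 + 221*(-169))) - 146)) - 74*(-346) = (275906 + ((31799 + (-11352 + 28561 - 37349)) - 146)) + 25604 = (275906 + ((31799 - 20140) - 146)) + 25604 = (275906 + (11659 - 146)) + 25604 = (275906 + 11513) + 25604 = 287419 + 25604 = 313023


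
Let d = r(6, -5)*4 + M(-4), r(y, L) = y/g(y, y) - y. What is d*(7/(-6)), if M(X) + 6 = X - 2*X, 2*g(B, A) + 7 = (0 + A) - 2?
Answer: 49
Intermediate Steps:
g(B, A) = -9/2 + A/2 (g(B, A) = -7/2 + ((0 + A) - 2)/2 = -7/2 + (A - 2)/2 = -7/2 + (-2 + A)/2 = -7/2 + (-1 + A/2) = -9/2 + A/2)
M(X) = -6 - X (M(X) = -6 + (X - 2*X) = -6 - X)
r(y, L) = -y + y/(-9/2 + y/2) (r(y, L) = y/(-9/2 + y/2) - y = -y + y/(-9/2 + y/2))
d = -42 (d = (6*(11 - 1*6)/(-9 + 6))*4 + (-6 - 1*(-4)) = (6*(11 - 6)/(-3))*4 + (-6 + 4) = (6*(-⅓)*5)*4 - 2 = -10*4 - 2 = -40 - 2 = -42)
d*(7/(-6)) = -294/(-6) = -294*(-1)/6 = -42*(-7/6) = 49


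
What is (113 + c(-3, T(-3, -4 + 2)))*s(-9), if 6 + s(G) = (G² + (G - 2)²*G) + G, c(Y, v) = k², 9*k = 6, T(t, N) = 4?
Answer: -348161/3 ≈ -1.1605e+5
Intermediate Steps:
k = ⅔ (k = (⅑)*6 = ⅔ ≈ 0.66667)
c(Y, v) = 4/9 (c(Y, v) = (⅔)² = 4/9)
s(G) = -6 + G + G² + G*(-2 + G)² (s(G) = -6 + ((G² + (G - 2)²*G) + G) = -6 + ((G² + (-2 + G)²*G) + G) = -6 + ((G² + G*(-2 + G)²) + G) = -6 + (G + G² + G*(-2 + G)²) = -6 + G + G² + G*(-2 + G)²)
(113 + c(-3, T(-3, -4 + 2)))*s(-9) = (113 + 4/9)*(-6 - 9 + (-9)² - 9*(-2 - 9)²) = 1021*(-6 - 9 + 81 - 9*(-11)²)/9 = 1021*(-6 - 9 + 81 - 9*121)/9 = 1021*(-6 - 9 + 81 - 1089)/9 = (1021/9)*(-1023) = -348161/3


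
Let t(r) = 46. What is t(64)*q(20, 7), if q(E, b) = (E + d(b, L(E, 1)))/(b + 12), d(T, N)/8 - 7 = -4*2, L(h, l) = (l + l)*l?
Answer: 552/19 ≈ 29.053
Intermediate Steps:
L(h, l) = 2*l**2 (L(h, l) = (2*l)*l = 2*l**2)
d(T, N) = -8 (d(T, N) = 56 + 8*(-4*2) = 56 + 8*(-8) = 56 - 64 = -8)
q(E, b) = (-8 + E)/(12 + b) (q(E, b) = (E - 8)/(b + 12) = (-8 + E)/(12 + b))
t(64)*q(20, 7) = 46*((-8 + 20)/(12 + 7)) = 46*(12/19) = 552/19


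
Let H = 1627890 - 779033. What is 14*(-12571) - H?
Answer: -1024851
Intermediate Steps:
H = 848857
14*(-12571) - H = 14*(-12571) - 1*848857 = -175994 - 848857 = -1024851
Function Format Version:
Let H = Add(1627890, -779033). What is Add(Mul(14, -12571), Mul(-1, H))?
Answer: -1024851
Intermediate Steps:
H = 848857
Add(Mul(14, -12571), Mul(-1, H)) = Add(Mul(14, -12571), Mul(-1, 848857)) = Add(-175994, -848857) = -1024851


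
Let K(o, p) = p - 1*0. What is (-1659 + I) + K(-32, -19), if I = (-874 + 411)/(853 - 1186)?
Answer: -558311/333 ≈ -1676.6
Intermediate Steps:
K(o, p) = p (K(o, p) = p + 0 = p)
I = 463/333 (I = -463/(-333) = -463*(-1/333) = 463/333 ≈ 1.3904)
(-1659 + I) + K(-32, -19) = (-1659 + 463/333) - 19 = -551984/333 - 19 = -558311/333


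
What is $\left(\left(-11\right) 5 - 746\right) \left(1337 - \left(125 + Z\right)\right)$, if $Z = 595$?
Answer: $-494217$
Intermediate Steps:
$\left(\left(-11\right) 5 - 746\right) \left(1337 - \left(125 + Z\right)\right) = \left(\left(-11\right) 5 - 746\right) \left(1337 - 720\right) = \left(-55 - 746\right) \left(1337 - 720\right) = - 801 \left(1337 - 720\right) = \left(-801\right) 617 = -494217$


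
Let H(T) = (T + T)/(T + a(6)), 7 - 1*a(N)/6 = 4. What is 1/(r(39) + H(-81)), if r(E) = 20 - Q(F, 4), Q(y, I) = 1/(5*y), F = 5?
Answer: 175/3943 ≈ 0.044382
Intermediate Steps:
Q(y, I) = 1/(5*y)
a(N) = 18 (a(N) = 42 - 6*4 = 42 - 24 = 18)
H(T) = 2*T/(18 + T) (H(T) = (T + T)/(T + 18) = (2*T)/(18 + T) = 2*T/(18 + T))
r(E) = 499/25 (r(E) = 20 - 1/(5*5) = 20 - 1*1/25 = 20 - 1/25 = 499/25)
1/(r(39) + H(-81)) = 1/(499/25 + 2*(-81)/(18 - 81)) = 1/(499/25 + 2*(-81)/(-63)) = 1/(499/25 + 2*(-81)*(-1/63)) = 1/(499/25 + 18/7) = 1/(3943/175) = 175/3943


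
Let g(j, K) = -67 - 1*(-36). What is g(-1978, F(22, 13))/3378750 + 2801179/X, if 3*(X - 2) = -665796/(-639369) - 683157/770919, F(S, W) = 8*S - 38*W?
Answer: 1555020041744232168731587/1138974987904398750 ≈ 1.3653e+6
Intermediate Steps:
F(S, W) = -38*W + 8*S
X = 337099515473/164300570037 (X = 2 + (-665796/(-639369) - 683157/770919)/3 = 2 + (-665796*(-1/639369) - 683157*1/770919)/3 = 2 + (221932/213123 - 227719/256973)/3 = 2 + (⅓)*(8498375399/54766856679) = 2 + 8498375399/164300570037 = 337099515473/164300570037 ≈ 2.0517)
g(j, K) = -31 (g(j, K) = -67 + 36 = -31)
g(-1978, F(22, 13))/3378750 + 2801179/X = -31/3378750 + 2801179/(337099515473/164300570037) = -31*1/3378750 + 2801179*(164300570037/337099515473) = -31/3378750 + 460235306475673623/337099515473 = 1555020041744232168731587/1138974987904398750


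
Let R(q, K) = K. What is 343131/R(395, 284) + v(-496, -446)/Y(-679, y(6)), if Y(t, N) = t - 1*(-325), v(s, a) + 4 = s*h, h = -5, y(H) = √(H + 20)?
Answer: 60382595/50268 ≈ 1201.2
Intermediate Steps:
y(H) = √(20 + H)
v(s, a) = -4 - 5*s (v(s, a) = -4 + s*(-5) = -4 - 5*s)
Y(t, N) = 325 + t (Y(t, N) = t + 325 = 325 + t)
343131/R(395, 284) + v(-496, -446)/Y(-679, y(6)) = 343131/284 + (-4 - 5*(-496))/(325 - 679) = 343131*(1/284) + (-4 + 2480)/(-354) = 343131/284 + 2476*(-1/354) = 343131/284 - 1238/177 = 60382595/50268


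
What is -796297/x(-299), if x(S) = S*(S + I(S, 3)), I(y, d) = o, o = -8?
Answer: -796297/91793 ≈ -8.6749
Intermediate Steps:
I(y, d) = -8
x(S) = S*(-8 + S) (x(S) = S*(S - 8) = S*(-8 + S))
-796297/x(-299) = -796297*(-1/(299*(-8 - 299))) = -796297/((-299*(-307))) = -796297/91793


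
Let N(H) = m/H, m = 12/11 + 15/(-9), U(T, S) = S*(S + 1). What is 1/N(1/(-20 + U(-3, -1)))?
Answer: 33/380 ≈ 0.086842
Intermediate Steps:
U(T, S) = S*(1 + S)
m = -19/33 (m = 12*(1/11) + 15*(-⅑) = 12/11 - 5/3 = -19/33 ≈ -0.57576)
N(H) = -19/(33*H)
1/N(1/(-20 + U(-3, -1))) = 1/(-(-380/33 - 19*(1 - 1)/33)) = 1/(-19/(33*(1/(-20 - 1*0)))) = 1/(-19/(33*(1/(-20 + 0)))) = 1/(-19/(33*(1/(-20)))) = 1/(-19/(33*(-1/20))) = 1/(-19/33*(-20)) = 1/(380/33) = 33/380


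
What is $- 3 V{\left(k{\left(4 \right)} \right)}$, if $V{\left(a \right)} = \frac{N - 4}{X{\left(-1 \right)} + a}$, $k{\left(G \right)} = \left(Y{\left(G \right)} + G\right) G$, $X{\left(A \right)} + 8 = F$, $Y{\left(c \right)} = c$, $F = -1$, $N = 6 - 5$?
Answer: $\frac{9}{23} \approx 0.3913$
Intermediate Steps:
$N = 1$ ($N = 6 - 5 = 1$)
$X{\left(A \right)} = -9$ ($X{\left(A \right)} = -8 - 1 = -9$)
$k{\left(G \right)} = 2 G^{2}$ ($k{\left(G \right)} = \left(G + G\right) G = 2 G G = 2 G^{2}$)
$V{\left(a \right)} = - \frac{3}{-9 + a}$ ($V{\left(a \right)} = \frac{1 - 4}{-9 + a} = - \frac{3}{-9 + a}$)
$- 3 V{\left(k{\left(4 \right)} \right)} = - 3 \left(- \frac{3}{-9 + 2 \cdot 4^{2}}\right) = - 3 \left(- \frac{3}{-9 + 2 \cdot 16}\right) = - 3 \left(- \frac{3}{-9 + 32}\right) = - 3 \left(- \frac{3}{23}\right) = - 3 \left(\left(-3\right) \frac{1}{23}\right) = \left(-3\right) \left(- \frac{3}{23}\right) = \frac{9}{23}$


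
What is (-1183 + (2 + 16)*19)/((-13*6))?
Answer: 841/78 ≈ 10.782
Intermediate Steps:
(-1183 + (2 + 16)*19)/((-13*6)) = (-1183 + 18*19)/(-78) = (-1183 + 342)*(-1/78) = -841*(-1/78) = 841/78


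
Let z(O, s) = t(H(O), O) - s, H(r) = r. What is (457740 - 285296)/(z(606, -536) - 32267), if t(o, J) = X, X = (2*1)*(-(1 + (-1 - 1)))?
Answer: -172444/31729 ≈ -5.4349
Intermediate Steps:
X = 2 (X = 2*(-(1 - 2)) = 2*(-1*(-1)) = 2*1 = 2)
t(o, J) = 2
z(O, s) = 2 - s
(457740 - 285296)/(z(606, -536) - 32267) = (457740 - 285296)/((2 - 1*(-536)) - 32267) = 172444/((2 + 536) - 32267) = 172444/(538 - 32267) = 172444/(-31729) = 172444*(-1/31729) = -172444/31729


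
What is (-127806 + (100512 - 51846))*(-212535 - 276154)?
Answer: 38674847460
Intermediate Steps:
(-127806 + (100512 - 51846))*(-212535 - 276154) = (-127806 + 48666)*(-488689) = -79140*(-488689) = 38674847460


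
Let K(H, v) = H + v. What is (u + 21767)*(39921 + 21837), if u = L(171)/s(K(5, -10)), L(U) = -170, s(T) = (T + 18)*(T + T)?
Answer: 17476772904/13 ≈ 1.3444e+9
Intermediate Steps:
s(T) = 2*T*(18 + T) (s(T) = (18 + T)*(2*T) = 2*T*(18 + T))
u = 17/13 (u = -170*1/(2*(5 - 10)*(18 + (5 - 10))) = -170*(-1/(10*(18 - 5))) = -170/(2*(-5)*13) = -170/(-130) = -170*(-1/130) = 17/13 ≈ 1.3077)
(u + 21767)*(39921 + 21837) = (17/13 + 21767)*(39921 + 21837) = (282988/13)*61758 = 17476772904/13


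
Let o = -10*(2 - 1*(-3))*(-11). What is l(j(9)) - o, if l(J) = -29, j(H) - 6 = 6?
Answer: -579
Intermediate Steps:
j(H) = 12 (j(H) = 6 + 6 = 12)
o = 550 (o = -10*(2 + 3)*(-11) = -10*5*(-11) = -50*(-11) = 550)
l(j(9)) - o = -29 - 1*550 = -29 - 550 = -579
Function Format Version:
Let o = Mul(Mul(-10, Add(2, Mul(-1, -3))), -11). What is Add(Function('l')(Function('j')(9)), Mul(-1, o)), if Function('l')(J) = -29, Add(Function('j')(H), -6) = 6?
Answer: -579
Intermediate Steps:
Function('j')(H) = 12 (Function('j')(H) = Add(6, 6) = 12)
o = 550 (o = Mul(Mul(-10, Add(2, 3)), -11) = Mul(Mul(-10, 5), -11) = Mul(-50, -11) = 550)
Add(Function('l')(Function('j')(9)), Mul(-1, o)) = Add(-29, Mul(-1, 550)) = Add(-29, -550) = -579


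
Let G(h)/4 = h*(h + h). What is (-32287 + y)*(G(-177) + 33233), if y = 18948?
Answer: -3786475235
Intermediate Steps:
G(h) = 8*h² (G(h) = 4*(h*(h + h)) = 4*(h*(2*h)) = 4*(2*h²) = 8*h²)
(-32287 + y)*(G(-177) + 33233) = (-32287 + 18948)*(8*(-177)² + 33233) = -13339*(8*31329 + 33233) = -13339*(250632 + 33233) = -13339*283865 = -3786475235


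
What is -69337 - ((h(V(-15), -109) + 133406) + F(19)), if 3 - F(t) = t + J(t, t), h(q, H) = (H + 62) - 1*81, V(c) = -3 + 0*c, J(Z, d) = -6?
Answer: -202605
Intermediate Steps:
V(c) = -3 (V(c) = -3 + 0 = -3)
h(q, H) = -19 + H (h(q, H) = (62 + H) - 81 = -19 + H)
F(t) = 9 - t (F(t) = 3 - (t - 6) = 3 - (-6 + t) = 3 + (6 - t) = 9 - t)
-69337 - ((h(V(-15), -109) + 133406) + F(19)) = -69337 - (((-19 - 109) + 133406) + (9 - 1*19)) = -69337 - ((-128 + 133406) + (9 - 19)) = -69337 - (133278 - 10) = -69337 - 1*133268 = -69337 - 133268 = -202605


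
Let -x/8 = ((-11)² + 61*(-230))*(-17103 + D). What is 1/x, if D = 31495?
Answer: 1/1601426624 ≈ 6.2444e-10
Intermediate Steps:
x = 1601426624 (x = -8*((-11)² + 61*(-230))*(-17103 + 31495) = -8*(121 - 14030)*14392 = -(-111272)*14392 = -8*(-200178328) = 1601426624)
1/x = 1/1601426624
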